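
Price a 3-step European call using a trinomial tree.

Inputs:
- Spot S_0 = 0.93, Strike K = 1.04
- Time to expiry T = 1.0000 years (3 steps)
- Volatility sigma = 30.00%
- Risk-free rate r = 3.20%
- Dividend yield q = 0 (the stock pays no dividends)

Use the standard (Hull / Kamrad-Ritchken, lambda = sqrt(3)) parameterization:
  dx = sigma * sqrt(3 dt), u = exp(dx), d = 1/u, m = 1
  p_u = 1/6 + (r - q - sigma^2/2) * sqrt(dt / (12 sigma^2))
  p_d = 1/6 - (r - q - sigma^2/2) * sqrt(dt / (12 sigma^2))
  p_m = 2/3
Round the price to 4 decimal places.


dt = T/N = 0.333333; dx = sigma*sqrt(3*dt) = 0.300000
u = exp(dx) = 1.349859; d = 1/u = 0.740818
p_u = 0.159444, p_m = 0.666667, p_d = 0.173889
Discount per step: exp(-r*dt) = 0.989390
Stock lattice S(k, j) with j the centered position index:
  k=0: S(0,+0) = 0.9300
  k=1: S(1,-1) = 0.6890; S(1,+0) = 0.9300; S(1,+1) = 1.2554
  k=2: S(2,-2) = 0.5104; S(2,-1) = 0.6890; S(2,+0) = 0.9300; S(2,+1) = 1.2554; S(2,+2) = 1.6946
  k=3: S(3,-3) = 0.3781; S(3,-2) = 0.5104; S(3,-1) = 0.6890; S(3,+0) = 0.9300; S(3,+1) = 1.2554; S(3,+2) = 1.6946; S(3,+3) = 2.2874
Terminal payoffs V(N, j) = max(S_T - K, 0):
  V(3,-3) = 0.000000; V(3,-2) = 0.000000; V(3,-1) = 0.000000; V(3,+0) = 0.000000; V(3,+1) = 0.215369; V(3,+2) = 0.654570; V(3,+3) = 1.247431
Backward induction: V(k, j) = exp(-r*dt) * [p_u * V(k+1, j+1) + p_m * V(k+1, j) + p_d * V(k+1, j-1)]
  V(2,-2) = exp(-r*dt) * [p_u*0.000000 + p_m*0.000000 + p_d*0.000000] = 0.000000
  V(2,-1) = exp(-r*dt) * [p_u*0.000000 + p_m*0.000000 + p_d*0.000000] = 0.000000
  V(2,+0) = exp(-r*dt) * [p_u*0.215369 + p_m*0.000000 + p_d*0.000000] = 0.033975
  V(2,+1) = exp(-r*dt) * [p_u*0.654570 + p_m*0.215369 + p_d*0.000000] = 0.245316
  V(2,+2) = exp(-r*dt) * [p_u*1.247431 + p_m*0.654570 + p_d*0.215369] = 0.665589
  V(1,-1) = exp(-r*dt) * [p_u*0.033975 + p_m*0.000000 + p_d*0.000000] = 0.005360
  V(1,+0) = exp(-r*dt) * [p_u*0.245316 + p_m*0.033975 + p_d*0.000000] = 0.061109
  V(1,+1) = exp(-r*dt) * [p_u*0.665589 + p_m*0.245316 + p_d*0.033975] = 0.272652
  V(0,+0) = exp(-r*dt) * [p_u*0.272652 + p_m*0.061109 + p_d*0.005360] = 0.084241

Answer: Price = V(0,0) = 0.0842


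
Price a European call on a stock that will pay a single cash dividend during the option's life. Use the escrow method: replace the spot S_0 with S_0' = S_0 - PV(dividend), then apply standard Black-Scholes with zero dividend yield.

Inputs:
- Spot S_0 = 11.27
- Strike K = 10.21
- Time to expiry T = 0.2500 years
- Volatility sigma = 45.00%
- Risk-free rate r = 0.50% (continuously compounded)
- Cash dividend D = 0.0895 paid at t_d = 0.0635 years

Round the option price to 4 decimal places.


PV(D) = D * exp(-r * t_d) = 0.0895 * 0.99968255 = 0.08947159
S_0' = S_0 - PV(D) = 11.2700 - 0.08947159 = 11.18052841
d1 = (ln(S_0'/K) + (r + sigma^2/2)*T) / (sigma*sqrt(T)) = 0.52163822
d2 = d1 - sigma*sqrt(T) = 0.29663822
exp(-rT) = 0.99875078
N(d1) = 0.69903887; N(d2) = 0.61662863
C = S_0' * N(d1) - K * exp(-rT) * N(d2) = 11.18052841 * 0.69903887 - 10.2100 * 0.99875078 * 0.61662863 = 1.5277

Answer: Price = 1.5277


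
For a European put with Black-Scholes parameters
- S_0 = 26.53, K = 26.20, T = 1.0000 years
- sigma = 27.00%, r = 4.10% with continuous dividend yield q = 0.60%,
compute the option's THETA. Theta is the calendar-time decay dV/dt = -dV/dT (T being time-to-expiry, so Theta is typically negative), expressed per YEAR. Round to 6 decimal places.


d1 = 0.3109879903; d2 = 0.0409879903
phi(d1) = 0.3801097325; exp(-qT) = 0.9940179641; exp(-rT) = 0.9598291299
Theta = -S*exp(-qT)*phi(d1)*sigma/(2*sqrt(T)) + r*K*exp(-rT)*N(-d2) - q*S*exp(-qT)*N(-d1)
N(-d1) = 0.3779048758; N(-d2) = 0.4836527351; sqrt(T) = 1.0000000000
Term 1 = -26.5300 * 0.9940179641 * 0.3801097325 * 0.2700 / (2 * 1.0000000000) = -1.3532381764
Term 2 = 0.0410 * 26.2000 * 0.9598291299 * 0.4836527351 = 0.4986694035
Term 3 = -0.0060 * 26.5300 * 0.9940179641 * 0.3779048758 = -0.0597950494
Theta = -1.3532381764 + (0.4986694035) + (-0.0597950494) = -0.914364

Answer: Theta = -0.914364


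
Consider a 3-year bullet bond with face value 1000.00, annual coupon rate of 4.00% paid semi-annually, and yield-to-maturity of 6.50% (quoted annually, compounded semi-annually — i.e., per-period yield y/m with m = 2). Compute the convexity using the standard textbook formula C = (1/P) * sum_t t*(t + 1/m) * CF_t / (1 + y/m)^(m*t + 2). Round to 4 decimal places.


Coupon per period c = face * coupon_rate / m = 20.000000
Periods per year m = 2; per-period yield y/m = 0.032500
Number of cashflows N = 6
Cashflows (t years, CF_t, discount factor 1/(1+y/m)^(m*t), PV):
  t = 0.5000: CF_t = 20.000000, DF = 0.968523, PV = 19.370460
  t = 1.0000: CF_t = 20.000000, DF = 0.938037, PV = 18.760736
  t = 1.5000: CF_t = 20.000000, DF = 0.908510, PV = 18.170204
  t = 2.0000: CF_t = 20.000000, DF = 0.879913, PV = 17.598261
  t = 2.5000: CF_t = 20.000000, DF = 0.852216, PV = 17.044321
  t = 3.0000: CF_t = 1020.000000, DF = 0.825391, PV = 841.898644
Price P = sum_t PV_t = 932.842626
Convexity numerator sum_t t*(t + 1/m) * CF_t / (1+y/m)^(m*t + 2):
  t = 0.5000: term = 9.085102
  t = 1.0000: term = 26.397391
  t = 1.5000: term = 51.132962
  t = 2.0000: term = 82.539083
  t = 2.5000: term = 119.911500
  t = 3.0000: term = 8292.185105
Convexity = (1/P) * sum = 8581.251143 / 932.842626 = 9.199034

Answer: Convexity = 9.1990


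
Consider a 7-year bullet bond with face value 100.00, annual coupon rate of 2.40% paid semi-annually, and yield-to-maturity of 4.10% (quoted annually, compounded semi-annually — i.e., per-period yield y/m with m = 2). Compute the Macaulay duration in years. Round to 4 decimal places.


Answer: Macaulay duration = 6.4492 years

Derivation:
Coupon per period c = face * coupon_rate / m = 1.200000
Periods per year m = 2; per-period yield y/m = 0.020500
Number of cashflows N = 14
Cashflows (t years, CF_t, discount factor 1/(1+y/m)^(m*t), PV):
  t = 0.5000: CF_t = 1.200000, DF = 0.979912, PV = 1.175894
  t = 1.0000: CF_t = 1.200000, DF = 0.960227, PV = 1.152273
  t = 1.5000: CF_t = 1.200000, DF = 0.940938, PV = 1.129126
  t = 2.0000: CF_t = 1.200000, DF = 0.922036, PV = 1.106443
  t = 2.5000: CF_t = 1.200000, DF = 0.903514, PV = 1.084217
  t = 3.0000: CF_t = 1.200000, DF = 0.885364, PV = 1.062437
  t = 3.5000: CF_t = 1.200000, DF = 0.867579, PV = 1.041095
  t = 4.0000: CF_t = 1.200000, DF = 0.850151, PV = 1.020181
  t = 4.5000: CF_t = 1.200000, DF = 0.833073, PV = 0.999687
  t = 5.0000: CF_t = 1.200000, DF = 0.816338, PV = 0.979605
  t = 5.5000: CF_t = 1.200000, DF = 0.799939, PV = 0.959927
  t = 6.0000: CF_t = 1.200000, DF = 0.783870, PV = 0.940644
  t = 6.5000: CF_t = 1.200000, DF = 0.768123, PV = 0.921748
  t = 7.0000: CF_t = 101.200000, DF = 0.752693, PV = 76.172531
Price P = sum_t PV_t = 89.745807
Macaulay numerator sum_t t * PV_t:
  t * PV_t at t = 0.5000: 0.587947
  t * PV_t at t = 1.0000: 1.152273
  t * PV_t at t = 1.5000: 1.693688
  t * PV_t at t = 2.0000: 2.212887
  t * PV_t at t = 2.5000: 2.710542
  t * PV_t at t = 3.0000: 3.187311
  t * PV_t at t = 3.5000: 3.643831
  t * PV_t at t = 4.0000: 4.080723
  t * PV_t at t = 4.5000: 4.498593
  t * PV_t at t = 5.0000: 4.898027
  t * PV_t at t = 5.5000: 5.279598
  t * PV_t at t = 6.0000: 5.643862
  t * PV_t at t = 6.5000: 5.991361
  t * PV_t at t = 7.0000: 533.207716
Macaulay duration D = (sum_t t * PV_t) / P = 578.788359 / 89.745807 = 6.449197


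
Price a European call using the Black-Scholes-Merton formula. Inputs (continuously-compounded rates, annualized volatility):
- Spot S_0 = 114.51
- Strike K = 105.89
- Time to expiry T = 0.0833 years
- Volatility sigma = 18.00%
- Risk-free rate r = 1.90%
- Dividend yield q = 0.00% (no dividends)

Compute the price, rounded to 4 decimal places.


d1 = (ln(S/K) + (r - q + 0.5*sigma^2) * T) / (sigma * sqrt(T)) = 1.56288217
d2 = d1 - sigma * sqrt(T) = 1.51093104
exp(-rT) = 0.99841855; exp(-qT) = 1.00000000
C = S_0 * exp(-qT) * N(d1) - K * exp(-rT) * N(d2)
N(d1) = 0.94095984; N(d2) = 0.93459699
C = 114.5100 * 1.00000000 * 0.94095984 - 105.8900 * 0.99841855 * 0.93459699 = 8.9413

Answer: Price = 8.9413


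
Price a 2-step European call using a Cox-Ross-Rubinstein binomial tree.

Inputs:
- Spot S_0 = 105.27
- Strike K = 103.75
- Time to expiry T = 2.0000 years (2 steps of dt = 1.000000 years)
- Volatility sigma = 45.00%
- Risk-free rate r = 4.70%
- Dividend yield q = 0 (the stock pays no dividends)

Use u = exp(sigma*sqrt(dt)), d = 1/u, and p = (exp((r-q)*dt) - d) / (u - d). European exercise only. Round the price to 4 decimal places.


Answer: Price = V(0,0) = 28.1611

Derivation:
dt = T/N = 1.000000
u = exp(sigma*sqrt(dt)) = 1.568312; d = 1/u = 0.637628
p = (exp((r-q)*dt) - d) / (u - d) = 0.441067
Discount per step: exp(-r*dt) = 0.954087
Stock lattice S(k, i) with i counting down-moves:
  k=0: S(0,0) = 105.2700
  k=1: S(1,0) = 165.0962; S(1,1) = 67.1231
  k=2: S(2,0) = 258.9224; S(2,1) = 105.2700; S(2,2) = 42.7996
Terminal payoffs V(N, i) = max(S_T - K, 0):
  V(2,0) = 155.172420; V(2,1) = 1.520000; V(2,2) = 0.000000
Backward induction: V(k, i) = exp(-r*dt) * [p * V(k+1, i) + (1-p) * V(k+1, i+1)].
  V(1,0) = exp(-r*dt) * [p*155.172420 + (1-p)*1.520000] = 66.109656
  V(1,1) = exp(-r*dt) * [p*1.520000 + (1-p)*0.000000] = 0.639641
  V(0,0) = exp(-r*dt) * [p*66.109656 + (1-p)*0.639641] = 28.161123


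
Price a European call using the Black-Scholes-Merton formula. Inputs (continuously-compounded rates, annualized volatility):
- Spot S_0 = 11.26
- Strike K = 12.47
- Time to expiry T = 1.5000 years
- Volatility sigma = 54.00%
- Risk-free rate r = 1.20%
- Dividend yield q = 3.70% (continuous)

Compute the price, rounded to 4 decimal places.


d1 = (ln(S/K) + (r - q + 0.5*sigma^2) * T) / (sigma * sqrt(T)) = 0.11964829
d2 = d1 - sigma * sqrt(T) = -0.54171394
exp(-rT) = 0.98216103; exp(-qT) = 0.94601202
C = S_0 * exp(-qT) * N(d1) - K * exp(-rT) * N(d2)
N(d1) = 0.54761912; N(d2) = 0.29400779
C = 11.2600 * 0.94601202 * 0.54761912 - 12.4700 * 0.98216103 * 0.29400779 = 2.2324

Answer: Price = 2.2324


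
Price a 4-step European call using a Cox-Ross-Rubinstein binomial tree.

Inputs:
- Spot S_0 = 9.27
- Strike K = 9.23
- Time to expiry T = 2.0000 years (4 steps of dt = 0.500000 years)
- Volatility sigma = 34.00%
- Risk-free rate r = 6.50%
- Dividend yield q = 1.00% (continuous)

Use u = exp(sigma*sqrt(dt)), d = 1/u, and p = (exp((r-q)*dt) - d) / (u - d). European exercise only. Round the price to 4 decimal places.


dt = T/N = 0.500000
u = exp(sigma*sqrt(dt)) = 1.271778; d = 1/u = 0.786300
p = (exp((r-q)*dt) - d) / (u - d) = 0.497615
Discount per step: exp(-r*dt) = 0.968022
Stock lattice S(k, i) with i counting down-moves:
  k=0: S(0,0) = 9.2700
  k=1: S(1,0) = 11.7894; S(1,1) = 7.2890
  k=2: S(2,0) = 14.9935; S(2,1) = 9.2700; S(2,2) = 5.7313
  k=3: S(3,0) = 19.0684; S(3,1) = 11.7894; S(3,2) = 7.2890; S(3,3) = 4.5066
  k=4: S(4,0) = 24.2508; S(4,1) = 14.9935; S(4,2) = 9.2700; S(4,3) = 5.7313; S(4,4) = 3.5435
Terminal payoffs V(N, i) = max(S_T - K, 0):
  V(4,0) = 15.020776; V(4,1) = 5.763488; V(4,2) = 0.040000; V(4,3) = 0.000000; V(4,4) = 0.000000
Backward induction: V(k, i) = exp(-r*dt) * [p * V(k+1, i) + (1-p) * V(k+1, i+1)].
  V(3,0) = exp(-r*dt) * [p*15.020776 + (1-p)*5.763488] = 10.038445
  V(3,1) = exp(-r*dt) * [p*5.763488 + (1-p)*0.040000] = 2.795740
  V(3,2) = exp(-r*dt) * [p*0.040000 + (1-p)*0.000000] = 0.019268
  V(3,3) = exp(-r*dt) * [p*0.000000 + (1-p)*0.000000] = 0.000000
  V(2,0) = exp(-r*dt) * [p*10.038445 + (1-p)*2.795740] = 6.195168
  V(2,1) = exp(-r*dt) * [p*2.795740 + (1-p)*0.019268] = 1.356085
  V(2,2) = exp(-r*dt) * [p*0.019268 + (1-p)*0.000000] = 0.009281
  V(1,0) = exp(-r*dt) * [p*6.195168 + (1-p)*1.356085] = 3.643719
  V(1,1) = exp(-r*dt) * [p*1.356085 + (1-p)*0.009281] = 0.657743
  V(0,0) = exp(-r*dt) * [p*3.643719 + (1-p)*0.657743] = 2.075062

Answer: Price = V(0,0) = 2.0751


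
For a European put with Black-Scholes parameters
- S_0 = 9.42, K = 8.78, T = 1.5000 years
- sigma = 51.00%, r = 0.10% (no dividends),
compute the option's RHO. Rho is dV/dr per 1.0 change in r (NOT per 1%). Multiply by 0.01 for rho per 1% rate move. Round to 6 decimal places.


Answer: Rho = -7.603353

Derivation:
d1 = 0.4273537997; d2 = -0.1972660848
phi(d1) = 0.3641264184; exp(-qT) = 1.0000000000; exp(-rT) = 0.9985011244
N(-d2) = 0.5781903409
Rho = -K*T*exp(-rT)*N(-d2) = -8.7800 * 1.5000 * 0.9985011244 * 0.5781903409 = -7.603353


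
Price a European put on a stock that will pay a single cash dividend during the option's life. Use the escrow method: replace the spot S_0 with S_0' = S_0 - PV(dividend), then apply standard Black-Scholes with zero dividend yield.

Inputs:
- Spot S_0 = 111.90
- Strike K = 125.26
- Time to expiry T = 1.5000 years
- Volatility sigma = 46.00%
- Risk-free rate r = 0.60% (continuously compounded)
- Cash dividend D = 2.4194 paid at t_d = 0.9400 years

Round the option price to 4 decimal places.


PV(D) = D * exp(-r * t_d) = 2.4194 * 0.99437587 = 2.40579299
S_0' = S_0 - PV(D) = 111.9000 - 2.40579299 = 109.49420701
d1 = (ln(S_0'/K) + (r + sigma^2/2)*T) / (sigma*sqrt(T)) = 0.05889437
d2 = d1 - sigma*sqrt(T) = -0.50448827
exp(-rT) = 0.99104038
N(-d1) = 0.47651812; N(-d2) = 0.69304085
P = K * exp(-rT) * N(-d2) - S_0' * N(-d1) = 125.2600 * 0.99104038 * 0.69304085 - 109.49420701 * 0.47651812 = 33.8565

Answer: Price = 33.8565


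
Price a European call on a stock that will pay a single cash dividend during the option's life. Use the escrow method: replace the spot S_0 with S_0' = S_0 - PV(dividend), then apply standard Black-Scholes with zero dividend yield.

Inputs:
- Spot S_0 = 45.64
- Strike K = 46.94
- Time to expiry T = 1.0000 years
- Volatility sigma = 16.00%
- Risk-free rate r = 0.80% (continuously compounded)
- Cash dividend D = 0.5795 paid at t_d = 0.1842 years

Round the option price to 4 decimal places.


Answer: Price = 2.2301

Derivation:
PV(D) = D * exp(-r * t_d) = 0.5795 * 0.99852749 = 0.57864668
S_0' = S_0 - PV(D) = 45.6400 - 0.57864668 = 45.06135332
d1 = (ln(S_0'/K) + (r + sigma^2/2)*T) / (sigma*sqrt(T)) = -0.12528264
d2 = d1 - sigma*sqrt(T) = -0.28528264
exp(-rT) = 0.99203191
N(d1) = 0.45014990; N(d2) = 0.38771381
C = S_0' * N(d1) - K * exp(-rT) * N(d2) = 45.06135332 * 0.45014990 - 46.9400 * 0.99203191 * 0.38771381 = 2.2301


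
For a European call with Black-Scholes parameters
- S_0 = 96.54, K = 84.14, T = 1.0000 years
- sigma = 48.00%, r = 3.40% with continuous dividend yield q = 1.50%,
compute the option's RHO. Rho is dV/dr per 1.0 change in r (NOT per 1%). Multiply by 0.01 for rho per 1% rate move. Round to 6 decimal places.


d1 = 0.5659903168; d2 = 0.0859903168
phi(d1) = 0.3398975424; exp(-qT) = 0.9851119396; exp(-rT) = 0.9665715046
N(d2) = 0.5342629426
Rho = K*T*exp(-rT)*N(d2) = 84.1400 * 1.0000 * 0.9665715046 * 0.5342629426 = 43.450177

Answer: Rho = 43.450177


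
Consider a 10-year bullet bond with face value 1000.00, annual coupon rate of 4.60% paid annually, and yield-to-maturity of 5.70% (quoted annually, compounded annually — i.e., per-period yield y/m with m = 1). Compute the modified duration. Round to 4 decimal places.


Answer: Modified duration = 7.7068

Derivation:
Coupon per period c = face * coupon_rate / m = 46.000000
Periods per year m = 1; per-period yield y/m = 0.057000
Number of cashflows N = 10
Cashflows (t years, CF_t, discount factor 1/(1+y/m)^(m*t), PV):
  t = 1.0000: CF_t = 46.000000, DF = 0.946074, PV = 43.519395
  t = 2.0000: CF_t = 46.000000, DF = 0.895056, PV = 41.172559
  t = 3.0000: CF_t = 46.000000, DF = 0.846789, PV = 38.952279
  t = 4.0000: CF_t = 46.000000, DF = 0.801125, PV = 36.851730
  t = 5.0000: CF_t = 46.000000, DF = 0.757923, PV = 34.864456
  t = 6.0000: CF_t = 46.000000, DF = 0.717051, PV = 32.984348
  t = 7.0000: CF_t = 46.000000, DF = 0.678383, PV = 31.205628
  t = 8.0000: CF_t = 46.000000, DF = 0.641801, PV = 29.522826
  t = 9.0000: CF_t = 46.000000, DF = 0.607191, PV = 27.930772
  t = 10.0000: CF_t = 1046.000000, DF = 0.574447, PV = 600.871785
Price P = sum_t PV_t = 917.875778
First compute Macaulay numerator sum_t t * PV_t:
  t * PV_t at t = 1.0000: 43.519395
  t * PV_t at t = 2.0000: 82.345117
  t * PV_t at t = 3.0000: 116.856836
  t * PV_t at t = 4.0000: 147.406921
  t * PV_t at t = 5.0000: 174.322281
  t * PV_t at t = 6.0000: 197.906090
  t * PV_t at t = 7.0000: 218.439393
  t * PV_t at t = 8.0000: 236.182611
  t * PV_t at t = 9.0000: 251.376952
  t * PV_t at t = 10.0000: 6008.717850
Macaulay duration D = 7477.073446 / 917.875778 = 8.146062
Modified duration = D / (1 + y/m) = 8.146062 / (1 + 0.057000) = 7.706776


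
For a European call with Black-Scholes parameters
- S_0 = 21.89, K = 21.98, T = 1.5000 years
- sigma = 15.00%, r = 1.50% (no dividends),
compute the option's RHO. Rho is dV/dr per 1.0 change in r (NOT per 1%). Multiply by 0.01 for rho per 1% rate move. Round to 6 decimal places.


d1 = 0.1919962455; d2 = 0.0082845148
phi(d1) = 0.3916566122; exp(-qT) = 1.0000000000; exp(-rT) = 0.9777512372
N(d2) = 0.5033050054
Rho = K*T*exp(-rT)*N(d2) = 21.9800 * 1.5000 * 0.9777512372 * 0.5033050054 = 16.224771

Answer: Rho = 16.224771


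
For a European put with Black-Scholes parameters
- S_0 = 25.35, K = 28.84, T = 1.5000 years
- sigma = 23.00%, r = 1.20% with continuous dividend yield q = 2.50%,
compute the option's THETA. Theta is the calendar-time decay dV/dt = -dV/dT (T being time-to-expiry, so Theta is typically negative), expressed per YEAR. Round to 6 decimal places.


d1 = -0.3862723999; d2 = -0.6679637204
phi(d1) = 0.3702629994; exp(-qT) = 0.9631944177; exp(-rT) = 0.9821610324
Theta = -S*exp(-qT)*phi(d1)*sigma/(2*sqrt(T)) + r*K*exp(-rT)*N(-d2) - q*S*exp(-qT)*N(-d1)
N(-d1) = 0.6503525305; N(-d2) = 0.7479216245; sqrt(T) = 1.2247448714
Term 1 = -25.3500 * 0.9631944177 * 0.3702629994 * 0.2300 / (2 * 1.2247448714) = -0.8488959201
Term 2 = 0.0120 * 28.8400 * 0.9821610324 * 0.7479216245 = 0.2542232647
Term 3 = -0.0250 * 25.3500 * 0.9631944177 * 0.6503525305 = -0.3969910937
Theta = -0.8488959201 + (0.2542232647) + (-0.3969910937) = -0.991664

Answer: Theta = -0.991664


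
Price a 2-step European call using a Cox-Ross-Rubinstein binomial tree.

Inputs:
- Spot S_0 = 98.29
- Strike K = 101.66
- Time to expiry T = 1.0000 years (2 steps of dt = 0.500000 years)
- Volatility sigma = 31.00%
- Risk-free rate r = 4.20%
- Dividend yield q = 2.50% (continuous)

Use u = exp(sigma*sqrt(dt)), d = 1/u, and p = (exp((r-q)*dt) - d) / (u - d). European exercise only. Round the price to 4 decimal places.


Answer: Price = V(0,0) = 10.5023

Derivation:
dt = T/N = 0.500000
u = exp(sigma*sqrt(dt)) = 1.245084; d = 1/u = 0.803159
p = (exp((r-q)*dt) - d) / (u - d) = 0.464734
Discount per step: exp(-r*dt) = 0.979219
Stock lattice S(k, i) with i counting down-moves:
  k=0: S(0,0) = 98.2900
  k=1: S(1,0) = 122.3793; S(1,1) = 78.9425
  k=2: S(2,0) = 152.3725; S(2,1) = 98.2900; S(2,2) = 63.4033
Terminal payoffs V(N, i) = max(S_T - K, 0):
  V(2,0) = 50.712548; V(2,1) = 0.000000; V(2,2) = 0.000000
Backward induction: V(k, i) = exp(-r*dt) * [p * V(k+1, i) + (1-p) * V(k+1, i+1)].
  V(1,0) = exp(-r*dt) * [p*50.712548 + (1-p)*0.000000] = 23.078061
  V(1,1) = exp(-r*dt) * [p*0.000000 + (1-p)*0.000000] = 0.000000
  V(0,0) = exp(-r*dt) * [p*23.078061 + (1-p)*0.000000] = 10.502270


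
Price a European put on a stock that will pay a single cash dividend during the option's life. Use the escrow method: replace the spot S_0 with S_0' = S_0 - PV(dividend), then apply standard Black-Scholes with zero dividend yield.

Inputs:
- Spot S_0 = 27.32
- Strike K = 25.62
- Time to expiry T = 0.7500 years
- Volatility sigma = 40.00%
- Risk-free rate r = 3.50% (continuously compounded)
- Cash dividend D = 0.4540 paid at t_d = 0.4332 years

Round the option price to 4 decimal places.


PV(D) = D * exp(-r * t_d) = 0.4540 * 0.98495236 = 0.44716837
S_0' = S_0 - PV(D) = 27.3200 - 0.44716837 = 26.87283163
d1 = (ln(S_0'/K) + (r + sigma^2/2)*T) / (sigma*sqrt(T)) = 0.38680304
d2 = d1 - sigma*sqrt(T) = 0.04039288
exp(-rT) = 0.97409154
N(-d1) = 0.34945101; N(-d2) = 0.48388995
P = K * exp(-rT) * N(-d2) - S_0' * N(-d1) = 25.6200 * 0.97409154 * 0.48388995 - 26.87283163 * 0.34945101 = 2.6853

Answer: Price = 2.6853


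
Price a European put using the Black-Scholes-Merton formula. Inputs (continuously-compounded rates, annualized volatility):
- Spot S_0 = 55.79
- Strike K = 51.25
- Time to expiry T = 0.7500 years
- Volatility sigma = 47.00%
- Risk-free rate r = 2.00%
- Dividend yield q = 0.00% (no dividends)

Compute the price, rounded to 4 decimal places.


Answer: Price = 6.1710

Derivation:
d1 = (ln(S/K) + (r - q + 0.5*sigma^2) * T) / (sigma * sqrt(T)) = 0.44889972
d2 = d1 - sigma * sqrt(T) = 0.04186778
exp(-rT) = 0.98511194; exp(-qT) = 1.00000000
P = K * exp(-rT) * N(-d2) - S_0 * exp(-qT) * N(-d1)
N(-d1) = 0.32675200; N(-d2) = 0.48330205
P = 51.2500 * 0.98511194 * 0.48330205 - 55.7900 * 1.00000000 * 0.32675200 = 6.1710


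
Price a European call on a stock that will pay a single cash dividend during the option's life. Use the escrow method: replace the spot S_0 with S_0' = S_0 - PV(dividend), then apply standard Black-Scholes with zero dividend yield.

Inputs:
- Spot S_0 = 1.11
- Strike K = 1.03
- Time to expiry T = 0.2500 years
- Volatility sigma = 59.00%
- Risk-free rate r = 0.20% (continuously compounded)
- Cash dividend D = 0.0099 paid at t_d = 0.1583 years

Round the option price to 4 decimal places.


Answer: Price = 0.1633

Derivation:
PV(D) = D * exp(-r * t_d) = 0.0099 * 0.99968345 = 0.00989687
S_0' = S_0 - PV(D) = 1.1100 - 0.00989687 = 1.10010313
d1 = (ln(S_0'/K) + (r + sigma^2/2)*T) / (sigma*sqrt(T)) = 0.37239875
d2 = d1 - sigma*sqrt(T) = 0.07739875
exp(-rT) = 0.99950012
N(d1) = 0.64520201; N(d2) = 0.53084683
C = S_0' * N(d1) - K * exp(-rT) * N(d2) = 1.10010313 * 0.64520201 - 1.0300 * 0.99950012 * 0.53084683 = 0.1633


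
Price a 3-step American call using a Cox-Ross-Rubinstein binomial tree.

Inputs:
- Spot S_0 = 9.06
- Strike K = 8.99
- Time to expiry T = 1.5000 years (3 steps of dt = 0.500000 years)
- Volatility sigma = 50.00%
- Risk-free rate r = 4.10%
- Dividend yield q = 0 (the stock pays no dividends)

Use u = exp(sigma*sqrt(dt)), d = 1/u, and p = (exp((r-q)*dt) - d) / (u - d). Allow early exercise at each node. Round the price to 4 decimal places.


dt = T/N = 0.500000
u = exp(sigma*sqrt(dt)) = 1.424119; d = 1/u = 0.702189
p = (exp((r-q)*dt) - d) / (u - d) = 0.441210
Discount per step: exp(-r*dt) = 0.979709
Stock lattice S(k, i) with i counting down-moves:
  k=0: S(0,0) = 9.0600
  k=1: S(1,0) = 12.9025; S(1,1) = 6.3618
  k=2: S(2,0) = 18.3747; S(2,1) = 9.0600; S(2,2) = 4.4672
  k=3: S(3,0) = 26.1678; S(3,1) = 12.9025; S(3,2) = 6.3618; S(3,3) = 3.1368
Terminal payoffs V(N, i) = max(S_T - K, 0):
  V(3,0) = 17.177791; V(3,1) = 3.912518; V(3,2) = 0.000000; V(3,3) = 0.000000
Backward induction: V(k, i) = exp(-r*dt) * [p * V(k+1, i) + (1-p) * V(k+1, i+1)]; then take max(V_cont, immediate exercise) for American.
  V(2,0) = exp(-r*dt) * [p*17.177791 + (1-p)*3.912518] = 9.567141; exercise = 9.384722; V(2,0) = max -> 9.567141
  V(2,1) = exp(-r*dt) * [p*3.912518 + (1-p)*0.000000] = 1.691215; exercise = 0.070000; V(2,1) = max -> 1.691215
  V(2,2) = exp(-r*dt) * [p*0.000000 + (1-p)*0.000000] = 0.000000; exercise = 0.000000; V(2,2) = max -> 0.000000
  V(1,0) = exp(-r*dt) * [p*9.567141 + (1-p)*1.691215] = 5.061325; exercise = 3.912518; V(1,0) = max -> 5.061325
  V(1,1) = exp(-r*dt) * [p*1.691215 + (1-p)*0.000000] = 0.731040; exercise = 0.000000; V(1,1) = max -> 0.731040
  V(0,0) = exp(-r*dt) * [p*5.061325 + (1-p)*0.731040] = 2.588004; exercise = 0.070000; V(0,0) = max -> 2.588004

Answer: Price = V(0,0) = 2.5880


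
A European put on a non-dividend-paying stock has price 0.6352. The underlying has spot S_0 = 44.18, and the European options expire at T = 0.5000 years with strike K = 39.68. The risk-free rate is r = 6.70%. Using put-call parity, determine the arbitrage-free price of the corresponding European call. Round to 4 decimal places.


Put-call parity: C - P = S_0 * exp(-qT) - K * exp(-rT).
S_0 * exp(-qT) = 44.1800 * 1.00000000 = 44.18000000
K * exp(-rT) = 39.6800 * 0.96705491 = 38.37273888
C = P + S*exp(-qT) - K*exp(-rT)
C = 0.6352 + 44.18000000 - 38.37273888 = 6.4425

Answer: Call price = 6.4425


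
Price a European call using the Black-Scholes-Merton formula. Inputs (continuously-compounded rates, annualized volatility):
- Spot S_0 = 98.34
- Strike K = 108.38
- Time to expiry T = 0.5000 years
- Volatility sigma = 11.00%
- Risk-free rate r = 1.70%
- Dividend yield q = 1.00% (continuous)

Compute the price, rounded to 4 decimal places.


Answer: Price = 0.4428

Derivation:
d1 = (ln(S/K) + (r - q + 0.5*sigma^2) * T) / (sigma * sqrt(T)) = -1.16592533
d2 = d1 - sigma * sqrt(T) = -1.24370708
exp(-rT) = 0.99153602; exp(-qT) = 0.99501248
C = S_0 * exp(-qT) * N(d1) - K * exp(-rT) * N(d2)
N(d1) = 0.12182232; N(d2) = 0.10680369
C = 98.3400 * 0.99501248 * 0.12182232 - 108.3800 * 0.99153602 * 0.10680369 = 0.4428


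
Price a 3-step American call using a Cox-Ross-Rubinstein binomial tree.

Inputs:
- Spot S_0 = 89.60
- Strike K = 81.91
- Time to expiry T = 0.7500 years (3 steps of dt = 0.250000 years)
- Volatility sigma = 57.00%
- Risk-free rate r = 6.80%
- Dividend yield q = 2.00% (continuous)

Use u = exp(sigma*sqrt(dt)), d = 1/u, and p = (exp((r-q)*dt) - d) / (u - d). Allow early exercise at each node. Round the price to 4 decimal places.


dt = T/N = 0.250000
u = exp(sigma*sqrt(dt)) = 1.329762; d = 1/u = 0.752014
p = (exp((r-q)*dt) - d) / (u - d) = 0.450124
Discount per step: exp(-r*dt) = 0.983144
Stock lattice S(k, i) with i counting down-moves:
  k=0: S(0,0) = 89.6000
  k=1: S(1,0) = 119.1467; S(1,1) = 67.3805
  k=2: S(2,0) = 158.4367; S(2,1) = 89.6000; S(2,2) = 50.6711
  k=3: S(3,0) = 210.6831; S(3,1) = 119.1467; S(3,2) = 67.3805; S(3,3) = 38.1054
Terminal payoffs V(N, i) = max(S_T - K, 0):
  V(3,0) = 128.773144; V(3,1) = 37.236678; V(3,2) = 0.000000; V(3,3) = 0.000000
Backward induction: V(k, i) = exp(-r*dt) * [p * V(k+1, i) + (1-p) * V(k+1, i+1)]; then take max(V_cont, immediate exercise) for American.
  V(2,0) = exp(-r*dt) * [p*128.773144 + (1-p)*37.236678] = 77.117222; exercise = 76.526728; V(2,0) = max -> 77.117222
  V(2,1) = exp(-r*dt) * [p*37.236678 + (1-p)*0.000000] = 16.478585; exercise = 7.690000; V(2,1) = max -> 16.478585
  V(2,2) = exp(-r*dt) * [p*0.000000 + (1-p)*0.000000] = 0.000000; exercise = 0.000000; V(2,2) = max -> 0.000000
  V(1,0) = exp(-r*dt) * [p*77.117222 + (1-p)*16.478585] = 43.035620; exercise = 37.236678; V(1,0) = max -> 43.035620
  V(1,1) = exp(-r*dt) * [p*16.478585 + (1-p)*0.000000] = 7.292373; exercise = 0.000000; V(1,1) = max -> 7.292373
  V(0,0) = exp(-r*dt) * [p*43.035620 + (1-p)*7.292373] = 22.987138; exercise = 7.690000; V(0,0) = max -> 22.987138

Answer: Price = V(0,0) = 22.9871


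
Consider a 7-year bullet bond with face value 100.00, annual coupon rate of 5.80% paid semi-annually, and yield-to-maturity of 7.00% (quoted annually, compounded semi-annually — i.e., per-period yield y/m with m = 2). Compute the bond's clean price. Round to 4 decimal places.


Coupon per period c = face * coupon_rate / m = 2.900000
Periods per year m = 2; per-period yield y/m = 0.035000
Number of cashflows N = 14
Cashflows (t years, CF_t, discount factor 1/(1+y/m)^(m*t), PV):
  t = 0.5000: CF_t = 2.900000, DF = 0.966184, PV = 2.801932
  t = 1.0000: CF_t = 2.900000, DF = 0.933511, PV = 2.707181
  t = 1.5000: CF_t = 2.900000, DF = 0.901943, PV = 2.615634
  t = 2.0000: CF_t = 2.900000, DF = 0.871442, PV = 2.527182
  t = 2.5000: CF_t = 2.900000, DF = 0.841973, PV = 2.441722
  t = 3.0000: CF_t = 2.900000, DF = 0.813501, PV = 2.359152
  t = 3.5000: CF_t = 2.900000, DF = 0.785991, PV = 2.279374
  t = 4.0000: CF_t = 2.900000, DF = 0.759412, PV = 2.202294
  t = 4.5000: CF_t = 2.900000, DF = 0.733731, PV = 2.127820
  t = 5.0000: CF_t = 2.900000, DF = 0.708919, PV = 2.055865
  t = 5.5000: CF_t = 2.900000, DF = 0.684946, PV = 1.986343
  t = 6.0000: CF_t = 2.900000, DF = 0.661783, PV = 1.919172
  t = 6.5000: CF_t = 2.900000, DF = 0.639404, PV = 1.854272
  t = 7.0000: CF_t = 102.900000, DF = 0.617782, PV = 63.569746
Price P = sum_t PV_t = 93.447688

Answer: Price = 93.4477


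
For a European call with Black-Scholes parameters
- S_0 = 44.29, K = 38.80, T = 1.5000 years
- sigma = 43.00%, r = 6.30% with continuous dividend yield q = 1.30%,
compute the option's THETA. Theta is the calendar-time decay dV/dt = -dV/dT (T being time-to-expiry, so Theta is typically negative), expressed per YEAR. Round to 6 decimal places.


Answer: Theta = -3.258342

Derivation:
d1 = 0.6570208827; d2 = 0.1303805880
phi(d1) = 0.3214938857; exp(-qT) = 0.9806888952; exp(-rT) = 0.9098277346
Theta = -S*exp(-qT)*phi(d1)*sigma/(2*sqrt(T)) - r*K*exp(-rT)*N(d2) + q*S*exp(-qT)*N(d1)
N(d1) = 0.7444162555; N(d2) = 0.5518673380; sqrt(T) = 1.2247448714
Term 1 = -44.2900 * 0.9806888952 * 0.3214938857 * 0.4300 / (2 * 1.2247448714) = -2.4513339837
Term 2 = -0.0630 * 38.8000 * 0.9098277346 * 0.5518673380 = -1.2273435308
Term 3 = 0.0130 * 44.2900 * 0.9806888952 * 0.7444162555 = 0.4203355656
Theta = -2.4513339837 + (-1.2273435308) + (0.4203355656) = -3.258342


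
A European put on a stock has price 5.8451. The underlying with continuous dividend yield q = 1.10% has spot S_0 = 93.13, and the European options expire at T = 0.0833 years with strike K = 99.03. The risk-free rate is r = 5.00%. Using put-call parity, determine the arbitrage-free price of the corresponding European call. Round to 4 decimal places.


Answer: Call price = 0.2714

Derivation:
Put-call parity: C - P = S_0 * exp(-qT) - K * exp(-rT).
S_0 * exp(-qT) = 93.1300 * 0.99908412 = 93.04470407
K * exp(-rT) = 99.0300 * 0.99584366 = 98.61839781
C = P + S*exp(-qT) - K*exp(-rT)
C = 5.8451 + 93.04470407 - 98.61839781 = 0.2714


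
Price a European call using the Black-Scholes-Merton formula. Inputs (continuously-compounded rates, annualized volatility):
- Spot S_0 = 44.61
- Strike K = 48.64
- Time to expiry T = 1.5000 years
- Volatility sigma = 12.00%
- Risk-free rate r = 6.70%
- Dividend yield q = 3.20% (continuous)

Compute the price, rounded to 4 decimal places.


Answer: Price = 1.8661

Derivation:
d1 = (ln(S/K) + (r - q + 0.5*sigma^2) * T) / (sigma * sqrt(T)) = -0.15777564
d2 = d1 - sigma * sqrt(T) = -0.30474502
exp(-rT) = 0.90438511; exp(-qT) = 0.95313379
C = S_0 * exp(-qT) * N(d1) - K * exp(-rT) * N(d2)
N(d1) = 0.43731680; N(d2) = 0.38028018
C = 44.6100 * 0.95313379 * 0.43731680 - 48.6400 * 0.90438511 * 0.38028018 = 1.8661


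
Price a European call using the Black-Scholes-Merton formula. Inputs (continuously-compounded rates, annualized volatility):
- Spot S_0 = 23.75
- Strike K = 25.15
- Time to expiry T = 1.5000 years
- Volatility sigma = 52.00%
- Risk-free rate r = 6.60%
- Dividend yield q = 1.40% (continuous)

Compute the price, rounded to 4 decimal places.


Answer: Price = 5.9923

Derivation:
d1 = (ln(S/K) + (r - q + 0.5*sigma^2) * T) / (sigma * sqrt(T)) = 0.35097519
d2 = d1 - sigma * sqrt(T) = -0.28589214
exp(-rT) = 0.90574271; exp(-qT) = 0.97921896
C = S_0 * exp(-qT) * N(d1) - K * exp(-rT) * N(d2)
N(d1) = 0.63719652; N(d2) = 0.38748037
C = 23.7500 * 0.97921896 * 0.63719652 - 25.1500 * 0.90574271 * 0.38748037 = 5.9923


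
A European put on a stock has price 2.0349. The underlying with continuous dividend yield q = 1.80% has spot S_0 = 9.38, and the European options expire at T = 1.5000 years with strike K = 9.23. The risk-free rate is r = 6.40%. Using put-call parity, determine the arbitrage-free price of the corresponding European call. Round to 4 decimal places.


Answer: Call price = 2.7799

Derivation:
Put-call parity: C - P = S_0 * exp(-qT) - K * exp(-rT).
S_0 * exp(-qT) = 9.3800 * 0.97336124 = 9.13012845
K * exp(-rT) = 9.2300 * 0.90846402 = 8.38512287
C = P + S*exp(-qT) - K*exp(-rT)
C = 2.0349 + 9.13012845 - 8.38512287 = 2.7799


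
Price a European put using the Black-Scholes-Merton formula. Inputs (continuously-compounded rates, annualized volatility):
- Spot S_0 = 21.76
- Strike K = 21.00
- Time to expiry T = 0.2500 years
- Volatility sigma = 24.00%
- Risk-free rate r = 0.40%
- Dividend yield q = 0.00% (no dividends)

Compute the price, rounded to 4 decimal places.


Answer: Price = 0.6789

Derivation:
d1 = (ln(S/K) + (r - q + 0.5*sigma^2) * T) / (sigma * sqrt(T)) = 0.36459154
d2 = d1 - sigma * sqrt(T) = 0.24459154
exp(-rT) = 0.99900050; exp(-qT) = 1.00000000
P = K * exp(-rT) * N(-d2) - S_0 * exp(-qT) * N(-d1)
N(-d1) = 0.35770817; N(-d2) = 0.40338636
P = 21.0000 * 0.99900050 * 0.40338636 - 21.7600 * 1.00000000 * 0.35770817 = 0.6789


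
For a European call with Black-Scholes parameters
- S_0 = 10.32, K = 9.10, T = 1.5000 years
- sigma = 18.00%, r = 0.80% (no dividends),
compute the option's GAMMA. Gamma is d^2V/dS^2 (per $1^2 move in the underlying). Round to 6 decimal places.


Answer: Gamma = 0.133812

Derivation:
d1 = 0.7353429288; d2 = 0.5148888519
phi(d1) = 0.3044333362; exp(-qT) = 1.0000000000; exp(-rT) = 0.9880717129
Gamma = exp(-qT) * phi(d1) / (S * sigma * sqrt(T)) = 1.0000000000 * 0.3044333362 / (10.3200 * 0.1800 * 1.2247448714) = 0.133812


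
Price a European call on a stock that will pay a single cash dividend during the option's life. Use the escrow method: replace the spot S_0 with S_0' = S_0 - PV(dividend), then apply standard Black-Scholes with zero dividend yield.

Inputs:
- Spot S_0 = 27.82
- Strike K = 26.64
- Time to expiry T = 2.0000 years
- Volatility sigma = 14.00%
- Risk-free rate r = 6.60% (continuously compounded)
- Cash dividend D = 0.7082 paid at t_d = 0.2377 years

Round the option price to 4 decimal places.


PV(D) = D * exp(-r * t_d) = 0.7082 * 0.98443422 = 0.69717631
S_0' = S_0 - PV(D) = 27.8200 - 0.69717631 = 27.12282369
d1 = (ln(S_0'/K) + (r + sigma^2/2)*T) / (sigma*sqrt(T)) = 0.85641607
d2 = d1 - sigma*sqrt(T) = 0.65842617
exp(-rT) = 0.87634100
N(d1) = 0.80411616; N(d2) = 0.74486784
C = S_0' * N(d1) - K * exp(-rT) * N(d2) = 27.12282369 * 0.80411616 - 26.6400 * 0.87634100 * 0.74486784 = 4.4204

Answer: Price = 4.4204


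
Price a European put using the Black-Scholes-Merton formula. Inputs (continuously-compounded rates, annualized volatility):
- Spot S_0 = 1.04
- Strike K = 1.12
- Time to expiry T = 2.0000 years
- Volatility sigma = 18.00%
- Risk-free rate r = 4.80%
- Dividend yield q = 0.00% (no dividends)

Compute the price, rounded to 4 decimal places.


d1 = (ln(S/K) + (r - q + 0.5*sigma^2) * T) / (sigma * sqrt(T)) = 0.21327923
d2 = d1 - sigma * sqrt(T) = -0.04127921
exp(-rT) = 0.90846402; exp(-qT) = 1.00000000
P = K * exp(-rT) * N(-d2) - S_0 * exp(-qT) * N(-d1)
N(-d1) = 0.41555459; N(-d2) = 0.51646335
P = 1.1200 * 0.90846402 * 0.51646335 - 1.0400 * 1.00000000 * 0.41555459 = 0.0933

Answer: Price = 0.0933


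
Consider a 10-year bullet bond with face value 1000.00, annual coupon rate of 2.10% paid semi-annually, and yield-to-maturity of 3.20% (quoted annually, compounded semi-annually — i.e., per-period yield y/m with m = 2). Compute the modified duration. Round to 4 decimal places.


Answer: Modified duration = 8.8708

Derivation:
Coupon per period c = face * coupon_rate / m = 10.500000
Periods per year m = 2; per-period yield y/m = 0.016000
Number of cashflows N = 20
Cashflows (t years, CF_t, discount factor 1/(1+y/m)^(m*t), PV):
  t = 0.5000: CF_t = 10.500000, DF = 0.984252, PV = 10.334646
  t = 1.0000: CF_t = 10.500000, DF = 0.968752, PV = 10.171895
  t = 1.5000: CF_t = 10.500000, DF = 0.953496, PV = 10.011708
  t = 2.0000: CF_t = 10.500000, DF = 0.938480, PV = 9.854043
  t = 2.5000: CF_t = 10.500000, DF = 0.923701, PV = 9.698862
  t = 3.0000: CF_t = 10.500000, DF = 0.909155, PV = 9.546124
  t = 3.5000: CF_t = 10.500000, DF = 0.894837, PV = 9.395791
  t = 4.0000: CF_t = 10.500000, DF = 0.880745, PV = 9.247826
  t = 4.5000: CF_t = 10.500000, DF = 0.866875, PV = 9.102191
  t = 5.0000: CF_t = 10.500000, DF = 0.853224, PV = 8.958849
  t = 5.5000: CF_t = 10.500000, DF = 0.839787, PV = 8.817765
  t = 6.0000: CF_t = 10.500000, DF = 0.826562, PV = 8.678902
  t = 6.5000: CF_t = 10.500000, DF = 0.813545, PV = 8.542227
  t = 7.0000: CF_t = 10.500000, DF = 0.800734, PV = 8.407704
  t = 7.5000: CF_t = 10.500000, DF = 0.788124, PV = 8.275299
  t = 8.0000: CF_t = 10.500000, DF = 0.775712, PV = 8.144979
  t = 8.5000: CF_t = 10.500000, DF = 0.763496, PV = 8.016712
  t = 9.0000: CF_t = 10.500000, DF = 0.751473, PV = 7.890464
  t = 9.5000: CF_t = 10.500000, DF = 0.739639, PV = 7.766205
  t = 10.0000: CF_t = 1010.500000, DF = 0.727991, PV = 735.634619
Price P = sum_t PV_t = 906.496809
First compute Macaulay numerator sum_t t * PV_t:
  t * PV_t at t = 0.5000: 5.167323
  t * PV_t at t = 1.0000: 10.171895
  t * PV_t at t = 1.5000: 15.017562
  t * PV_t at t = 2.0000: 19.708087
  t * PV_t at t = 2.5000: 24.247154
  t * PV_t at t = 3.0000: 28.638371
  t * PV_t at t = 3.5000: 32.885268
  t * PV_t at t = 4.0000: 36.991303
  t * PV_t at t = 4.5000: 40.959858
  t * PV_t at t = 5.0000: 44.794245
  t * PV_t at t = 5.5000: 48.497707
  t * PV_t at t = 6.0000: 52.073414
  t * PV_t at t = 6.5000: 55.524474
  t * PV_t at t = 7.0000: 58.853925
  t * PV_t at t = 7.5000: 62.064740
  t * PV_t at t = 8.0000: 65.159832
  t * PV_t at t = 8.5000: 68.142049
  t * PV_t at t = 9.0000: 71.014178
  t * PV_t at t = 9.5000: 73.778947
  t * PV_t at t = 10.0000: 7356.346189
Macaulay duration D = 8170.036521 / 906.496809 = 9.012758
Modified duration = D / (1 + y/m) = 9.012758 / (1 + 0.016000) = 8.870825


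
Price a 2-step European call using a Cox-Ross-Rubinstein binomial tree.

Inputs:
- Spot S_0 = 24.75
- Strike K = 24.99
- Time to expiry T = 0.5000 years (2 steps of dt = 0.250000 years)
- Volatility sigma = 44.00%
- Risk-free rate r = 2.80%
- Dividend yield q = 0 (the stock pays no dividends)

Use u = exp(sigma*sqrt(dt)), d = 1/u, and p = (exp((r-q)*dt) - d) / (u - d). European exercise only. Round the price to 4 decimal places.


dt = T/N = 0.250000
u = exp(sigma*sqrt(dt)) = 1.246077; d = 1/u = 0.802519
p = (exp((r-q)*dt) - d) / (u - d) = 0.461058
Discount per step: exp(-r*dt) = 0.993024
Stock lattice S(k, i) with i counting down-moves:
  k=0: S(0,0) = 24.7500
  k=1: S(1,0) = 30.8404; S(1,1) = 19.8623
  k=2: S(2,0) = 38.4295; S(2,1) = 24.7500; S(2,2) = 15.9399
Terminal payoffs V(N, i) = max(S_T - K, 0):
  V(2,0) = 13.439504; V(2,1) = 0.000000; V(2,2) = 0.000000
Backward induction: V(k, i) = exp(-r*dt) * [p * V(k+1, i) + (1-p) * V(k+1, i+1)].
  V(1,0) = exp(-r*dt) * [p*13.439504 + (1-p)*0.000000] = 6.153162
  V(1,1) = exp(-r*dt) * [p*0.000000 + (1-p)*0.000000] = 0.000000
  V(0,0) = exp(-r*dt) * [p*6.153162 + (1-p)*0.000000] = 2.817173

Answer: Price = V(0,0) = 2.8172


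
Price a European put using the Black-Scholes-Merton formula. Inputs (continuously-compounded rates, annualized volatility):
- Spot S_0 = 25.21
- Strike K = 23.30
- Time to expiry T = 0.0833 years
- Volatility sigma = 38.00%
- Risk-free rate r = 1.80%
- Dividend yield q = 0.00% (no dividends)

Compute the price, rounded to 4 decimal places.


d1 = (ln(S/K) + (r - q + 0.5*sigma^2) * T) / (sigma * sqrt(T)) = 0.78688259
d2 = d1 - sigma * sqrt(T) = 0.67720798
exp(-rT) = 0.99850172; exp(-qT) = 1.00000000
P = K * exp(-rT) * N(-d2) - S_0 * exp(-qT) * N(-d1)
N(-d1) = 0.21567530; N(-d2) = 0.24913700
P = 23.3000 * 0.99850172 * 0.24913700 - 25.2100 * 1.00000000 * 0.21567530 = 0.3590

Answer: Price = 0.3590


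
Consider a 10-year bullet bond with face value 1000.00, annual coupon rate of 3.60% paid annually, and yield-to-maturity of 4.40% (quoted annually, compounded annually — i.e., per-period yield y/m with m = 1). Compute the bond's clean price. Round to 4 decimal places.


Coupon per period c = face * coupon_rate / m = 36.000000
Periods per year m = 1; per-period yield y/m = 0.044000
Number of cashflows N = 10
Cashflows (t years, CF_t, discount factor 1/(1+y/m)^(m*t), PV):
  t = 1.0000: CF_t = 36.000000, DF = 0.957854, PV = 34.482759
  t = 2.0000: CF_t = 36.000000, DF = 0.917485, PV = 33.029462
  t = 3.0000: CF_t = 36.000000, DF = 0.878817, PV = 31.637416
  t = 4.0000: CF_t = 36.000000, DF = 0.841779, PV = 30.304038
  t = 5.0000: CF_t = 36.000000, DF = 0.806302, PV = 29.026857
  t = 6.0000: CF_t = 36.000000, DF = 0.772320, PV = 27.803502
  t = 7.0000: CF_t = 36.000000, DF = 0.739770, PV = 26.631707
  t = 8.0000: CF_t = 36.000000, DF = 0.708592, PV = 25.509298
  t = 9.0000: CF_t = 36.000000, DF = 0.678728, PV = 24.434194
  t = 10.0000: CF_t = 1036.000000, DF = 0.650122, PV = 673.526626
Price P = sum_t PV_t = 936.385859

Answer: Price = 936.3859
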